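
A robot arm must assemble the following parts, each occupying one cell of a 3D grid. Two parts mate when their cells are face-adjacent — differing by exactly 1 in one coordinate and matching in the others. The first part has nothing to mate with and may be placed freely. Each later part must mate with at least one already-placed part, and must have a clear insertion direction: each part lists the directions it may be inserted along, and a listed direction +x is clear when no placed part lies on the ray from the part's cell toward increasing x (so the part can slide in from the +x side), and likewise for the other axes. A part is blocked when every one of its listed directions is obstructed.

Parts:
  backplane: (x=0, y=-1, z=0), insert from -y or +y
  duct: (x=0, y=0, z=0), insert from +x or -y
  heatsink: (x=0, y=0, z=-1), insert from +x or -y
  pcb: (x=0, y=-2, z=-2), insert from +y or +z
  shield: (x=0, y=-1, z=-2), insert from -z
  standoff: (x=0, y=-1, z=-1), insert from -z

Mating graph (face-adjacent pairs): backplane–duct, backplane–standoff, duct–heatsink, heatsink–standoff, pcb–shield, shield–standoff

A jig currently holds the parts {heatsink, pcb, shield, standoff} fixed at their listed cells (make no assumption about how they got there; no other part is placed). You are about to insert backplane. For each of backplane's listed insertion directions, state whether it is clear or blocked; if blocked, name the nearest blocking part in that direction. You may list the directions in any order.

-y: ray from backplane(0, -1, 0) has no placed part ⇒ clear
+y: ray from backplane(0, -1, 0) has no placed part ⇒ clear

+y: clear; -y: clear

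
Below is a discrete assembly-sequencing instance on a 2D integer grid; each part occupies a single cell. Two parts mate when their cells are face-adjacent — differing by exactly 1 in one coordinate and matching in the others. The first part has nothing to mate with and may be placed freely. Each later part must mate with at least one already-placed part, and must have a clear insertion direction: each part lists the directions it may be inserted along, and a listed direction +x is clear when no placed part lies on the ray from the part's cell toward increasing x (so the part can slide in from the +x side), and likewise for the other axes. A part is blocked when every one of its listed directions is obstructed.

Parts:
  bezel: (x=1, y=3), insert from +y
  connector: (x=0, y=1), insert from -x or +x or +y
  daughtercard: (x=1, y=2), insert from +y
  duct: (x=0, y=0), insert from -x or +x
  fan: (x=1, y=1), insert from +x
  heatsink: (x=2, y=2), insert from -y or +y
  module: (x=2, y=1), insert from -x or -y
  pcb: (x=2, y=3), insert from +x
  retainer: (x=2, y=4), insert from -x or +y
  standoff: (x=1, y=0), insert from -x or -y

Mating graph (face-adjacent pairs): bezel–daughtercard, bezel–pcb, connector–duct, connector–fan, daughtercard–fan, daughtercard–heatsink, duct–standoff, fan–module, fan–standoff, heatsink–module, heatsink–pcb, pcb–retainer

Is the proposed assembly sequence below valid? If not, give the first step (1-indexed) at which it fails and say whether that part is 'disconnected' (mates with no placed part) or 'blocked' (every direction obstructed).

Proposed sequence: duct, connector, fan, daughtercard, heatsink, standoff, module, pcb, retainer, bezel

Valid

1. duct@(0, 0) [-x clear] — {duct}
2. connector@(0, 1) [-x clear] — {connector, duct}
3. fan@(1, 1) [+x clear] — {connector, duct, fan}
4. daughtercard@(1, 2) [+y clear] — {connector, daughtercard, duct, fan}
5. heatsink@(2, 2) [-y clear] — {connector, daughtercard, duct, fan, heatsink}
6. standoff@(1, 0) [-y clear] — {connector, daughtercard, duct, fan, heatsink, standoff}
7. module@(2, 1) [-y clear] — {connector, daughtercard, duct, fan, heatsink, module, standoff}
8. pcb@(2, 3) [+x clear] — {connector, daughtercard, duct, fan, heatsink, module, pcb, standoff}
9. retainer@(2, 4) [-x clear] — {connector, daughtercard, duct, fan, heatsink, module, pcb, retainer, standoff}
10. bezel@(1, 3) [+y clear] — {bezel, connector, daughtercard, duct, fan, heatsink, module, pcb, retainer, standoff}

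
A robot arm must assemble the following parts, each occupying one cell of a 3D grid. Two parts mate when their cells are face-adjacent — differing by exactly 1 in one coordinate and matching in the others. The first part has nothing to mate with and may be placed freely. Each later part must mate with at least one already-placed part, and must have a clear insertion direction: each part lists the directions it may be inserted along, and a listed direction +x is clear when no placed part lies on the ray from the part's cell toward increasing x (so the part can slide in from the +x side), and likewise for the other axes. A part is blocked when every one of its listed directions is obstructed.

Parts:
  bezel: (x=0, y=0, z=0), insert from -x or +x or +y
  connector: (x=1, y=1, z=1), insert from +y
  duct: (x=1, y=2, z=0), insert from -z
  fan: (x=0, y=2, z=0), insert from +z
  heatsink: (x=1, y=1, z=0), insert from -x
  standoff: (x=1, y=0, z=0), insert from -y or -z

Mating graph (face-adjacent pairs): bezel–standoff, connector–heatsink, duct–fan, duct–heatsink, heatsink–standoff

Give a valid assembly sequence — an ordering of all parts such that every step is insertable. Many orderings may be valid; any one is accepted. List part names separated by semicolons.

1. standoff@(1, 0, 0) [-y clear] — {standoff}
2. heatsink@(1, 1, 0) [-x clear] — {heatsink, standoff}
3. duct@(1, 2, 0) [-z clear] — {duct, heatsink, standoff}
4. fan@(0, 2, 0) [+z clear] — {duct, fan, heatsink, standoff}
5. bezel@(0, 0, 0) [-x clear] — {bezel, duct, fan, heatsink, standoff}
6. connector@(1, 1, 1) [+y clear] — {bezel, connector, duct, fan, heatsink, standoff}

standoff; heatsink; duct; fan; bezel; connector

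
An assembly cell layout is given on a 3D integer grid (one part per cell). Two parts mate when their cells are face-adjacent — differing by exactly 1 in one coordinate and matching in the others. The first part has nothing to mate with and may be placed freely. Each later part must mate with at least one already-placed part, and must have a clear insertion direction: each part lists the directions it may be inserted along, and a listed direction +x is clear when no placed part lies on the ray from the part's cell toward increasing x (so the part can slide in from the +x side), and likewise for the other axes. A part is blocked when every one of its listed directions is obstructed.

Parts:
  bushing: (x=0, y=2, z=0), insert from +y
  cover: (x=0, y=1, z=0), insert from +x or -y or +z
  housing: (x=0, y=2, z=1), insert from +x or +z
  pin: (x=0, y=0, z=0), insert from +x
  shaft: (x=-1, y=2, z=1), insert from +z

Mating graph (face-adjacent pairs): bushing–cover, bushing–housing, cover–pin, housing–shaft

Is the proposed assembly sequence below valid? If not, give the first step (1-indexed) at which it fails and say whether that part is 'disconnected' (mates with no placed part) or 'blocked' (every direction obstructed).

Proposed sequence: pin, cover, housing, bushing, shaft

1. pin@(0, 0, 0) [+x clear] — {pin}
2. cover@(0, 1, 0) [+x clear] — {cover, pin}
3. housing@(0, 2, 1) — no placed neighbour ⇒ disconnected

Invalid at step 3 (disconnected)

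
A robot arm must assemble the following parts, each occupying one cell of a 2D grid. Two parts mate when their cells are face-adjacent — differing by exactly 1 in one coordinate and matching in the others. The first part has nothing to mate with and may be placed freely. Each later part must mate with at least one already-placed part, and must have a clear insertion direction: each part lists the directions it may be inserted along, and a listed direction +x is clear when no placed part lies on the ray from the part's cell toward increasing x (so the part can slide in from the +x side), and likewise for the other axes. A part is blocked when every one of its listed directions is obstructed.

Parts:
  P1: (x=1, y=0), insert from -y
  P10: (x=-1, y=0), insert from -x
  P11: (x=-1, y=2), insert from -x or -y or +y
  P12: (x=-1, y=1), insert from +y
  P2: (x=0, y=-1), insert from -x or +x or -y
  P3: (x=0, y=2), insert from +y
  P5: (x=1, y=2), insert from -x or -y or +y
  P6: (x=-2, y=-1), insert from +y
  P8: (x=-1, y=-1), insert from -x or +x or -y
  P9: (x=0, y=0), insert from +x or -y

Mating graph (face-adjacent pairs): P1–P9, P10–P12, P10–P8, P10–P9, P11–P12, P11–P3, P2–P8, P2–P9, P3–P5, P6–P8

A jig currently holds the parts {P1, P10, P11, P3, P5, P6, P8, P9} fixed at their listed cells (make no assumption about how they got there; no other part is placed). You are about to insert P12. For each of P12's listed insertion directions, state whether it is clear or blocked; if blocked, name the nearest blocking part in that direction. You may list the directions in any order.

+y: nearest on ray is P11@(-1, 2) ⇒ blocked

+y: blocked by P11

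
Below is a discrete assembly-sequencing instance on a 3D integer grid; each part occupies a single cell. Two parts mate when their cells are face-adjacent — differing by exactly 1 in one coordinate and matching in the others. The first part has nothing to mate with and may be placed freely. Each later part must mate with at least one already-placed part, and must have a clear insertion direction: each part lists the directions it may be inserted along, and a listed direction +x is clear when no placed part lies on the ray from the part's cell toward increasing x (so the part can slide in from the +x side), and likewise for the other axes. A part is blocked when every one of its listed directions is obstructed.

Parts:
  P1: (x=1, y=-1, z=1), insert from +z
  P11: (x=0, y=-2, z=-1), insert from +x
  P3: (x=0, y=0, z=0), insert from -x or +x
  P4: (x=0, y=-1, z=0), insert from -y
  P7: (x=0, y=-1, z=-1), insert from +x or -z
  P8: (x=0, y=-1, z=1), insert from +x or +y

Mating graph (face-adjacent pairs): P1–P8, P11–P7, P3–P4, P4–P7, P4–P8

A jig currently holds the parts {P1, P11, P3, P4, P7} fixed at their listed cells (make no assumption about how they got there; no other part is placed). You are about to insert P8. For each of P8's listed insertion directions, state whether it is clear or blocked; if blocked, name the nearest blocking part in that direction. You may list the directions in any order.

+x: nearest on ray is P1@(1, -1, 1) ⇒ blocked
+y: ray from P8(0, -1, 1) has no placed part ⇒ clear

+x: blocked by P1; +y: clear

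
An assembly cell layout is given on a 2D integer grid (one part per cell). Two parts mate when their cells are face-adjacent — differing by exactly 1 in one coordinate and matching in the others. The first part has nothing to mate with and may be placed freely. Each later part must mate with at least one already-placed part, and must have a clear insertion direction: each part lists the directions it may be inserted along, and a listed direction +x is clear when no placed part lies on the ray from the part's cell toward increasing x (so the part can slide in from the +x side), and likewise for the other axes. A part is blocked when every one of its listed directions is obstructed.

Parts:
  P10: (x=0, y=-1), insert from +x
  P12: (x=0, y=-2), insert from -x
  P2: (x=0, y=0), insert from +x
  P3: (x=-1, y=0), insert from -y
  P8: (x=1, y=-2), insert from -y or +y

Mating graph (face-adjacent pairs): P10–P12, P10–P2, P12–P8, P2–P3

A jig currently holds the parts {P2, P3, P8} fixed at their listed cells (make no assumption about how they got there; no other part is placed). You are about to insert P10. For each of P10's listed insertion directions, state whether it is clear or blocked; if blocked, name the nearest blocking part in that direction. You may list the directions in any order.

+x: clear

+x: ray from P10(0, -1) has no placed part ⇒ clear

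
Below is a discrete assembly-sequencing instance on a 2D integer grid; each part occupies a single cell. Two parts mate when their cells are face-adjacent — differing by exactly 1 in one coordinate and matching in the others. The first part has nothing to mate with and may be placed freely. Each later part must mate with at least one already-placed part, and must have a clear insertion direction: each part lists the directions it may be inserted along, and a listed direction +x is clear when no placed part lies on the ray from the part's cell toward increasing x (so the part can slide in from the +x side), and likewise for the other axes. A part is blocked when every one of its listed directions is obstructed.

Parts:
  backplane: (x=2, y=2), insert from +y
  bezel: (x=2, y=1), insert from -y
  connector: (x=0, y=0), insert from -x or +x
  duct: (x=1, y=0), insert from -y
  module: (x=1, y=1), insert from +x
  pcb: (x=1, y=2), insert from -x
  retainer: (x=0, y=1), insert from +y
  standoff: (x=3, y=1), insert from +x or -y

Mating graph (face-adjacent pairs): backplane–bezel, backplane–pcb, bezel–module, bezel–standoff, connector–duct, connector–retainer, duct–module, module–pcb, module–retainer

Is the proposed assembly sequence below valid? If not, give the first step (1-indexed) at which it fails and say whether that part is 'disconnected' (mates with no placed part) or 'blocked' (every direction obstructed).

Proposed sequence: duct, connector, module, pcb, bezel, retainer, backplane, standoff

1. duct@(1, 0) [-y clear] — {duct}
2. connector@(0, 0) [-x clear] — {connector, duct}
3. module@(1, 1) [+x clear] — {connector, duct, module}
4. pcb@(1, 2) [-x clear] — {connector, duct, module, pcb}
5. bezel@(2, 1) [-y clear] — {bezel, connector, duct, module, pcb}
6. retainer@(0, 1) [+y clear] — {bezel, connector, duct, module, pcb, retainer}
7. backplane@(2, 2) [+y clear] — {backplane, bezel, connector, duct, module, pcb, retainer}
8. standoff@(3, 1) [+x clear] — {backplane, bezel, connector, duct, module, pcb, retainer, standoff}

Valid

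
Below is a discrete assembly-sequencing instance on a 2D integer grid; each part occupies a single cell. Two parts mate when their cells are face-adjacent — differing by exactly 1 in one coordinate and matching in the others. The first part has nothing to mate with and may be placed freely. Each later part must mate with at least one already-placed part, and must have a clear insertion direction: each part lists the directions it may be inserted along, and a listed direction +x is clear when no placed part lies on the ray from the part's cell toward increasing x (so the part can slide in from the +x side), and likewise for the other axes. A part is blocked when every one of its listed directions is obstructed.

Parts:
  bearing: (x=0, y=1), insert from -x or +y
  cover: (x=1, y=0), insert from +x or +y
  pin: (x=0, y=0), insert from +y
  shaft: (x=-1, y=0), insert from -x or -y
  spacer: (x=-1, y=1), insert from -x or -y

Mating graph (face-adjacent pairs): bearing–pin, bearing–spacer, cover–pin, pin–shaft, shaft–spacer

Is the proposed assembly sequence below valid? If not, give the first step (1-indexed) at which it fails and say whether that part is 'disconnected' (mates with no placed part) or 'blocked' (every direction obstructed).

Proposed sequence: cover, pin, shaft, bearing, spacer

Valid

1. cover@(1, 0) [+x clear] — {cover}
2. pin@(0, 0) [+y clear] — {cover, pin}
3. shaft@(-1, 0) [-x clear] — {cover, pin, shaft}
4. bearing@(0, 1) [-x clear] — {bearing, cover, pin, shaft}
5. spacer@(-1, 1) [-x clear] — {bearing, cover, pin, shaft, spacer}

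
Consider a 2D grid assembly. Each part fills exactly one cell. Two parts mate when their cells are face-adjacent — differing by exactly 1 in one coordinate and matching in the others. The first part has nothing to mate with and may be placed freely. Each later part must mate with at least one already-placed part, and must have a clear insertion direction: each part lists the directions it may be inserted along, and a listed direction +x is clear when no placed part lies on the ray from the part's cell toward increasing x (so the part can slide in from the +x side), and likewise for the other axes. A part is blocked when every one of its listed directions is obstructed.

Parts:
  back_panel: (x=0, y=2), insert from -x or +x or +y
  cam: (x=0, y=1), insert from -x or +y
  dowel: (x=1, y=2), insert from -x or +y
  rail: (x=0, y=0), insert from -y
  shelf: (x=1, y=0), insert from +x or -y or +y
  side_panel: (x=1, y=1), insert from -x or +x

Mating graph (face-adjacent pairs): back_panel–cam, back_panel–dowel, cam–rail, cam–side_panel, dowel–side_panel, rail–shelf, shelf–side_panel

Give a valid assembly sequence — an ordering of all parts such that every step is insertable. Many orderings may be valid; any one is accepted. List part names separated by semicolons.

side_panel; dowel; back_panel; cam; rail; shelf

1. side_panel@(1, 1) [-x clear] — {side_panel}
2. dowel@(1, 2) [-x clear] — {dowel, side_panel}
3. back_panel@(0, 2) [-x clear] — {back_panel, dowel, side_panel}
4. cam@(0, 1) [-x clear] — {back_panel, cam, dowel, side_panel}
5. rail@(0, 0) [-y clear] — {back_panel, cam, dowel, rail, side_panel}
6. shelf@(1, 0) [+x clear] — {back_panel, cam, dowel, rail, shelf, side_panel}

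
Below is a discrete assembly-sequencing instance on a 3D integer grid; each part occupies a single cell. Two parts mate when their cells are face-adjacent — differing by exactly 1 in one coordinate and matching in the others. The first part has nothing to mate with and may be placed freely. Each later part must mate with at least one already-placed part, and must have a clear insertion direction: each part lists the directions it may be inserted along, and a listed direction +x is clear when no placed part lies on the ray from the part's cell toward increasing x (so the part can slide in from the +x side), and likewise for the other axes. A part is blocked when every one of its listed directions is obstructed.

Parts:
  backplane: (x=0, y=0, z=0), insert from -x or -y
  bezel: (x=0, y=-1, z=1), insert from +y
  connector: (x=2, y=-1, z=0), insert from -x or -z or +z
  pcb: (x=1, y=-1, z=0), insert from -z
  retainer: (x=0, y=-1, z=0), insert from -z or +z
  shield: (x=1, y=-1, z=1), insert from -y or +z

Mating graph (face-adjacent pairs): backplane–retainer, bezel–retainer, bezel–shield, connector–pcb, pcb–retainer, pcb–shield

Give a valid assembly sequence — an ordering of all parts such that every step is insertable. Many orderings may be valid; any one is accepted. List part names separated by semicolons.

1. shield@(1, -1, 1) [-y clear] — {shield}
2. pcb@(1, -1, 0) [-z clear] — {pcb, shield}
3. connector@(2, -1, 0) [-z clear] — {connector, pcb, shield}
4. retainer@(0, -1, 0) [-z clear] — {connector, pcb, retainer, shield}
5. backplane@(0, 0, 0) [-x clear] — {backplane, connector, pcb, retainer, shield}
6. bezel@(0, -1, 1) [+y clear] — {backplane, bezel, connector, pcb, retainer, shield}

shield; pcb; connector; retainer; backplane; bezel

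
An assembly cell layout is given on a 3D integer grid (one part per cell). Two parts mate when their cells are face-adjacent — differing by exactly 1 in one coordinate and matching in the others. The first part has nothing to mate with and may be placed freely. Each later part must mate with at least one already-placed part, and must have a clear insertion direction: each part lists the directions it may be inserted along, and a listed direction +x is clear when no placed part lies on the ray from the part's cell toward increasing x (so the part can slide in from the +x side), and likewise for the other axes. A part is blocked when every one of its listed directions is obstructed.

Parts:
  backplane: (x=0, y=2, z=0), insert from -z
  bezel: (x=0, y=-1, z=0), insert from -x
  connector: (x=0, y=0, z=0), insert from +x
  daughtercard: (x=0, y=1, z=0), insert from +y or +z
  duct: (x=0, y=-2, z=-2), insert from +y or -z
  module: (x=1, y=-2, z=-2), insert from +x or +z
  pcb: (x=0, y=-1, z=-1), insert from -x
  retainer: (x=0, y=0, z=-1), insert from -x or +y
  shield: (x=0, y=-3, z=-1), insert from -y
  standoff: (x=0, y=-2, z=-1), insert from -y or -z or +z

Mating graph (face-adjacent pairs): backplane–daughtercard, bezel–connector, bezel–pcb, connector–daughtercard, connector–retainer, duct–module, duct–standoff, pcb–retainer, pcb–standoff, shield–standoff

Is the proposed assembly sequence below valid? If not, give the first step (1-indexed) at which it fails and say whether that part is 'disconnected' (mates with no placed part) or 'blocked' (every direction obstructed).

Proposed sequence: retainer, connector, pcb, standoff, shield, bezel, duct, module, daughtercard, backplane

1. retainer@(0, 0, -1) [-x clear] — {retainer}
2. connector@(0, 0, 0) [+x clear] — {connector, retainer}
3. pcb@(0, -1, -1) [-x clear] — {connector, pcb, retainer}
4. standoff@(0, -2, -1) [-y clear] — {connector, pcb, retainer, standoff}
5. shield@(0, -3, -1) [-y clear] — {connector, pcb, retainer, shield, standoff}
6. bezel@(0, -1, 0) [-x clear] — {bezel, connector, pcb, retainer, shield, standoff}
7. duct@(0, -2, -2) [+y clear] — {bezel, connector, duct, pcb, retainer, shield, standoff}
8. module@(1, -2, -2) [+x clear] — {bezel, connector, duct, module, pcb, retainer, shield, standoff}
9. daughtercard@(0, 1, 0) [+y clear] — {bezel, connector, daughtercard, duct, module, pcb, retainer, shield, standoff}
10. backplane@(0, 2, 0) [-z clear] — {backplane, bezel, connector, daughtercard, duct, module, pcb, retainer, shield, standoff}

Valid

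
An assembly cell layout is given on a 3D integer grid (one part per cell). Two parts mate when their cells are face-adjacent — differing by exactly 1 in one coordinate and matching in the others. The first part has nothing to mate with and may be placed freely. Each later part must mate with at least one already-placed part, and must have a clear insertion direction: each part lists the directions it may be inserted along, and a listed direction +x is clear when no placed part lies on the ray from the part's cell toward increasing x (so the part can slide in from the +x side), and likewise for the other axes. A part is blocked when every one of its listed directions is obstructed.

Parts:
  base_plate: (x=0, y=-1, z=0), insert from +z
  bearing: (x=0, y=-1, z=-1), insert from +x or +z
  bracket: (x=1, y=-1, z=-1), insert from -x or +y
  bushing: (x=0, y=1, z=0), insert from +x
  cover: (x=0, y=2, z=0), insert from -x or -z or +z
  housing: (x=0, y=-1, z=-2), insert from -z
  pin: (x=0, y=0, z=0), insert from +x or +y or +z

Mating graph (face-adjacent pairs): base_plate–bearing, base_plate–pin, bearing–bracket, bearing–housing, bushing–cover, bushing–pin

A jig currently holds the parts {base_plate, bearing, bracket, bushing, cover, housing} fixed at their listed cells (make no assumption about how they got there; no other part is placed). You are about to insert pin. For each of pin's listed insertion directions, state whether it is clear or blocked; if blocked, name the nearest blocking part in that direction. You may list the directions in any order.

+x: clear; +y: blocked by bushing; +z: clear

+x: ray from pin(0, 0, 0) has no placed part ⇒ clear
+y: nearest on ray is bushing@(0, 1, 0) ⇒ blocked
+z: ray from pin(0, 0, 0) has no placed part ⇒ clear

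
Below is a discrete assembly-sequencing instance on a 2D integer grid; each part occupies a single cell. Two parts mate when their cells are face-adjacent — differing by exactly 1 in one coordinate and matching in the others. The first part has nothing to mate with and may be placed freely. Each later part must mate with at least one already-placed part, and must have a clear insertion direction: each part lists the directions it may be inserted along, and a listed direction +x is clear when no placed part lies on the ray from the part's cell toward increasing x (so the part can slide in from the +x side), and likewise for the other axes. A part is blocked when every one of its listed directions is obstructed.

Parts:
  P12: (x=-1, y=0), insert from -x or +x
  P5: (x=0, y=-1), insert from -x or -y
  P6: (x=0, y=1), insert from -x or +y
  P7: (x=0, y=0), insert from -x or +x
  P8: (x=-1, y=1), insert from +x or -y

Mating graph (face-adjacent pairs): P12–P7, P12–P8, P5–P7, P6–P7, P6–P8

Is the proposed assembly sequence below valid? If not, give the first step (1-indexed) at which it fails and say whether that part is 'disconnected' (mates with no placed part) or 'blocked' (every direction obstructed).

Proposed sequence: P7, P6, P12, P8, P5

Invalid at step 4 (blocked)

1. P7@(0, 0) [-x clear] — {P7}
2. P6@(0, 1) [-x clear] — {P6, P7}
3. P12@(-1, 0) [-x clear] — {P12, P6, P7}
4. P8@(-1, 1) — +x/-y all obstructed ⇒ blocked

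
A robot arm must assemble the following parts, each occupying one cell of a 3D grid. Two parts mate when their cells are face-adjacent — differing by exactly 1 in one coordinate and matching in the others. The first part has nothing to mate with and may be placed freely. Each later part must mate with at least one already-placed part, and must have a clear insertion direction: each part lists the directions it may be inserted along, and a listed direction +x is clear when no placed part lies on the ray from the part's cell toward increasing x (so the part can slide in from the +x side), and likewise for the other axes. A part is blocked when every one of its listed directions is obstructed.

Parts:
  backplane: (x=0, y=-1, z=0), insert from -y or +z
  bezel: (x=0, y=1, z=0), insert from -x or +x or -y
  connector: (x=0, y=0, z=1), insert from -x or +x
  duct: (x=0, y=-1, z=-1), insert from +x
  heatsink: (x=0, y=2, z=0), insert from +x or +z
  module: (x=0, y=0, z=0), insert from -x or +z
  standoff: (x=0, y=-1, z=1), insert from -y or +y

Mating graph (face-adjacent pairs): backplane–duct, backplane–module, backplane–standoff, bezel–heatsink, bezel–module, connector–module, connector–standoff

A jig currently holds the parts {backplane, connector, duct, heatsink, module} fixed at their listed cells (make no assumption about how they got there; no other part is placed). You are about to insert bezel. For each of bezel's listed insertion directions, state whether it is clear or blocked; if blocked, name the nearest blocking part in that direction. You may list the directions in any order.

-x: ray from bezel(0, 1, 0) has no placed part ⇒ clear
+x: ray from bezel(0, 1, 0) has no placed part ⇒ clear
-y: nearest on ray is module@(0, 0, 0) ⇒ blocked

+x: clear; -x: clear; -y: blocked by module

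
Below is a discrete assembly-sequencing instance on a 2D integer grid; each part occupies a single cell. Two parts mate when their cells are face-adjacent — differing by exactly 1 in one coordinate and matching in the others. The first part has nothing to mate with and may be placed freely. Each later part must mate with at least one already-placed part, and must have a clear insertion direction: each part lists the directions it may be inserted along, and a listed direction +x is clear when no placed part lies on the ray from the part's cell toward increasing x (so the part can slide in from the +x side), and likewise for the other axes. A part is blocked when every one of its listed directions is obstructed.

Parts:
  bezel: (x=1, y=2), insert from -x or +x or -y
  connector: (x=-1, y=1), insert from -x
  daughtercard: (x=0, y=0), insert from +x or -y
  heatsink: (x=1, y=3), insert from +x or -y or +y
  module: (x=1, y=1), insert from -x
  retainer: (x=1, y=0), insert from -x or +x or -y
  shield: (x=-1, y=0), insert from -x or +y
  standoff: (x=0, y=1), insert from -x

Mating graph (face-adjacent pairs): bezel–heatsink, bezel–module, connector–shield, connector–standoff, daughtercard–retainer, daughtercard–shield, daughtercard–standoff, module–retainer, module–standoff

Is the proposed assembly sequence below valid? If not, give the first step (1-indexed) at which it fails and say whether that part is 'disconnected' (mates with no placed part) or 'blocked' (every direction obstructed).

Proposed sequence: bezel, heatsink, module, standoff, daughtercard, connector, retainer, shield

1. bezel@(1, 2) [-x clear] — {bezel}
2. heatsink@(1, 3) [+x clear] — {bezel, heatsink}
3. module@(1, 1) [-x clear] — {bezel, heatsink, module}
4. standoff@(0, 1) [-x clear] — {bezel, heatsink, module, standoff}
5. daughtercard@(0, 0) [+x clear] — {bezel, daughtercard, heatsink, module, standoff}
6. connector@(-1, 1) [-x clear] — {bezel, connector, daughtercard, heatsink, module, standoff}
7. retainer@(1, 0) [+x clear] — {bezel, connector, daughtercard, heatsink, module, retainer, standoff}
8. shield@(-1, 0) [-x clear] — {bezel, connector, daughtercard, heatsink, module, retainer, shield, standoff}

Valid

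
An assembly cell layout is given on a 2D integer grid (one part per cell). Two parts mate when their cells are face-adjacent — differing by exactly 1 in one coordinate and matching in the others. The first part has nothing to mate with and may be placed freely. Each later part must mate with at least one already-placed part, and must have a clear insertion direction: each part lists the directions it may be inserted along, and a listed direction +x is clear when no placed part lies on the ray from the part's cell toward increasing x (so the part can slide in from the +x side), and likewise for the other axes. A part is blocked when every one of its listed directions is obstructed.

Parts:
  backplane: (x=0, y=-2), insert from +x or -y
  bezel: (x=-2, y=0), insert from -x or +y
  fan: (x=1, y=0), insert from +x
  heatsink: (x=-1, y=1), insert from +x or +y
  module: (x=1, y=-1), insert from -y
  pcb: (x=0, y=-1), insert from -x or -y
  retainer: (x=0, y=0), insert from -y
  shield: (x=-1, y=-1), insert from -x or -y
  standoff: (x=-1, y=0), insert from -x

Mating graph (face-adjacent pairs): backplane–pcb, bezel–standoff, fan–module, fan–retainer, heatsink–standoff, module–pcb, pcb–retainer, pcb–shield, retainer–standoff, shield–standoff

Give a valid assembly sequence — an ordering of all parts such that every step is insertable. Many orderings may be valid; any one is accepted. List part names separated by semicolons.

heatsink; standoff; shield; bezel; retainer; pcb; backplane; module; fan

1. heatsink@(-1, 1) [+x clear] — {heatsink}
2. standoff@(-1, 0) [-x clear] — {heatsink, standoff}
3. shield@(-1, -1) [-x clear] — {heatsink, shield, standoff}
4. bezel@(-2, 0) [-x clear] — {bezel, heatsink, shield, standoff}
5. retainer@(0, 0) [-y clear] — {bezel, heatsink, retainer, shield, standoff}
6. pcb@(0, -1) [-y clear] — {bezel, heatsink, pcb, retainer, shield, standoff}
7. backplane@(0, -2) [+x clear] — {backplane, bezel, heatsink, pcb, retainer, shield, standoff}
8. module@(1, -1) [-y clear] — {backplane, bezel, heatsink, module, pcb, retainer, shield, standoff}
9. fan@(1, 0) [+x clear] — {backplane, bezel, fan, heatsink, module, pcb, retainer, shield, standoff}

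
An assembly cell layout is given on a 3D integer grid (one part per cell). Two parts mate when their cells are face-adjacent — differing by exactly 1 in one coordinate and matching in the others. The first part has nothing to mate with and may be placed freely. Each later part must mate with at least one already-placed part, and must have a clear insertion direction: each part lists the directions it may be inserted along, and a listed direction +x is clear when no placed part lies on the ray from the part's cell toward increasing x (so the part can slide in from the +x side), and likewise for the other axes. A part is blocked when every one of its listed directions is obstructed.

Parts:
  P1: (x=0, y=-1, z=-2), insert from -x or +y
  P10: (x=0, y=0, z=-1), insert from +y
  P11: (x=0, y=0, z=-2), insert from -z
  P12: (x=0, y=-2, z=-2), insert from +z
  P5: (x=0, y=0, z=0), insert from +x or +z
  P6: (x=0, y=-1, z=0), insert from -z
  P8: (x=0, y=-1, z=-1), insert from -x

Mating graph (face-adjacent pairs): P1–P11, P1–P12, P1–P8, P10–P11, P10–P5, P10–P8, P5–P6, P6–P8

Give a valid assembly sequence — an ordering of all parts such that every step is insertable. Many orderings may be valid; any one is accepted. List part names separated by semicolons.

P11; P10; P5; P6; P1; P12; P8

1. P11@(0, 0, -2) [-z clear] — {P11}
2. P10@(0, 0, -1) [+y clear] — {P10, P11}
3. P5@(0, 0, 0) [+x clear] — {P10, P11, P5}
4. P6@(0, -1, 0) [-z clear] — {P10, P11, P5, P6}
5. P1@(0, -1, -2) [-x clear] — {P1, P10, P11, P5, P6}
6. P12@(0, -2, -2) [+z clear] — {P1, P10, P11, P12, P5, P6}
7. P8@(0, -1, -1) [-x clear] — {P1, P10, P11, P12, P5, P6, P8}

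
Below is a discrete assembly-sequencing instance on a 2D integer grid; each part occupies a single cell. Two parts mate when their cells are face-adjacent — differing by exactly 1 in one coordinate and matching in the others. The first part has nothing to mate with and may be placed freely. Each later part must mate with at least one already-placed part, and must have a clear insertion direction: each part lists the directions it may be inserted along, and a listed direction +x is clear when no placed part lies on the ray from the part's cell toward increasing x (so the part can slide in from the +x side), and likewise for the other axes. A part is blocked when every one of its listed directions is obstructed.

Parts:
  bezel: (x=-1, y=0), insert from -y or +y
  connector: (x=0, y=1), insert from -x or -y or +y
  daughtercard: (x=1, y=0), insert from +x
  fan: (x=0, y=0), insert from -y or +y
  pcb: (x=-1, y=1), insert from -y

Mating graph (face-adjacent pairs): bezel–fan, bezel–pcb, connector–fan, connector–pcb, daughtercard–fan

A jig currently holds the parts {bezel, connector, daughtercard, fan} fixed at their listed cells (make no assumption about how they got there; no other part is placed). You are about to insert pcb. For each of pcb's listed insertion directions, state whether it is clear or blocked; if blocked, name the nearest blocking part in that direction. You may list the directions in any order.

-y: blocked by bezel

-y: nearest on ray is bezel@(-1, 0) ⇒ blocked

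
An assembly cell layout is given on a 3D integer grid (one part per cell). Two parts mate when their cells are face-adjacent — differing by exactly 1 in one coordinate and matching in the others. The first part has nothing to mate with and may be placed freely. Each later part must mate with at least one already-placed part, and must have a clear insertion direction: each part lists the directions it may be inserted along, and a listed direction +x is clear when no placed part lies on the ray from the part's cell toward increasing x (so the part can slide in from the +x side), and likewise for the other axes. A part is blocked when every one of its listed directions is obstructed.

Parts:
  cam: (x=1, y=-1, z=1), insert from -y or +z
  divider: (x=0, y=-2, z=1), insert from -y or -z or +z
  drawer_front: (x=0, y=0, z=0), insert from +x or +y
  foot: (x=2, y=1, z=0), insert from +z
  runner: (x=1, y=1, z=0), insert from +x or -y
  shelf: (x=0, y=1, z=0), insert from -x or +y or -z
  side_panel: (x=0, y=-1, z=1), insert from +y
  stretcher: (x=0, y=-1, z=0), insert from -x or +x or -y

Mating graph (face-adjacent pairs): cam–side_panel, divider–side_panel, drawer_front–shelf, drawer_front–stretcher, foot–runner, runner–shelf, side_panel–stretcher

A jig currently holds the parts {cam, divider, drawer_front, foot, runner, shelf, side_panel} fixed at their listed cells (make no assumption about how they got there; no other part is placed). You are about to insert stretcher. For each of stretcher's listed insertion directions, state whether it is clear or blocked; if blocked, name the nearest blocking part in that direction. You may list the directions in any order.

-x: ray from stretcher(0, -1, 0) has no placed part ⇒ clear
+x: ray from stretcher(0, -1, 0) has no placed part ⇒ clear
-y: ray from stretcher(0, -1, 0) has no placed part ⇒ clear

+x: clear; -x: clear; -y: clear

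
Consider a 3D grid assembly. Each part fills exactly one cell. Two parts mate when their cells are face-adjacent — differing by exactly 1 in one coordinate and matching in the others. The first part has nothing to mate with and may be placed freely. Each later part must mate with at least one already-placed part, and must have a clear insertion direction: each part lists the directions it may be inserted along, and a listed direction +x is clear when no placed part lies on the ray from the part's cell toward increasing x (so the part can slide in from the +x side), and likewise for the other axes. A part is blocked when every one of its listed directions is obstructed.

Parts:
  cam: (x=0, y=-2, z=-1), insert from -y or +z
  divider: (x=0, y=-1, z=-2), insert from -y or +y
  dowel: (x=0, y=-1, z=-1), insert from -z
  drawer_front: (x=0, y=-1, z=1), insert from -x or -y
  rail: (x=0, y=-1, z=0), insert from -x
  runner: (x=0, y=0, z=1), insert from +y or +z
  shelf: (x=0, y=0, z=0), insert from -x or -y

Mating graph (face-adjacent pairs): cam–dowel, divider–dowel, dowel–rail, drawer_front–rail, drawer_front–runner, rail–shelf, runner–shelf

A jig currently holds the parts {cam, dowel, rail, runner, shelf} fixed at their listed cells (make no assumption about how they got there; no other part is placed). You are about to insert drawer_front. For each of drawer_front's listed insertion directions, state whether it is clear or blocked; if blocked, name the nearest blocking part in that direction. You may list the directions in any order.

-x: clear; -y: clear

-x: ray from drawer_front(0, -1, 1) has no placed part ⇒ clear
-y: ray from drawer_front(0, -1, 1) has no placed part ⇒ clear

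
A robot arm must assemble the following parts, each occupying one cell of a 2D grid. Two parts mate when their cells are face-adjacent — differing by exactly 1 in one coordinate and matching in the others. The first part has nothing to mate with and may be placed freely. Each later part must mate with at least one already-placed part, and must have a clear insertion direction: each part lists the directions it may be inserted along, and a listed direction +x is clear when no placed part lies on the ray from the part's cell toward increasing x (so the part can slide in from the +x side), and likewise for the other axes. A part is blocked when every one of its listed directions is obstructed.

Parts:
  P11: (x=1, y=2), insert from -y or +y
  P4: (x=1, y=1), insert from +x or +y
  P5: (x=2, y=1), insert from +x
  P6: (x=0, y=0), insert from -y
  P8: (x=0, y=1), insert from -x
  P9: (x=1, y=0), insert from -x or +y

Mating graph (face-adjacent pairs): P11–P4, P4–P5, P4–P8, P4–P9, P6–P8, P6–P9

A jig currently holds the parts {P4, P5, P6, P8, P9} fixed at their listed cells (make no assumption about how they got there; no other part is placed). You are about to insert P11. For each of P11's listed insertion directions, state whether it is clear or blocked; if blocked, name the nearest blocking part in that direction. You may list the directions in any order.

+y: clear; -y: blocked by P4

-y: nearest on ray is P4@(1, 1) ⇒ blocked
+y: ray from P11(1, 2) has no placed part ⇒ clear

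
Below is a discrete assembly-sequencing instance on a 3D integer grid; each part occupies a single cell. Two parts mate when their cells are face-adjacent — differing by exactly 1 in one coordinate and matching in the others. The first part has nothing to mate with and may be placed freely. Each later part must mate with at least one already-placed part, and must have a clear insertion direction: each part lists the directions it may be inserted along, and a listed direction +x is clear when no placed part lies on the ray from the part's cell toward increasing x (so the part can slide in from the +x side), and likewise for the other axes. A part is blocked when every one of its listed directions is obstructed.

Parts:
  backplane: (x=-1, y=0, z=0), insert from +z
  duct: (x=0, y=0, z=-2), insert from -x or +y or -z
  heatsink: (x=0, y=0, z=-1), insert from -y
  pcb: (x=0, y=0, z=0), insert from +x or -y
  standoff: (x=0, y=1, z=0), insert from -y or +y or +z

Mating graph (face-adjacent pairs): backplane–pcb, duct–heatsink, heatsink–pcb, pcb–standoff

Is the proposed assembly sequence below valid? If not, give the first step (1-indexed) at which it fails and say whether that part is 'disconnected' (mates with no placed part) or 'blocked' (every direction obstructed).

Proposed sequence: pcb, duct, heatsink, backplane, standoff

Invalid at step 2 (disconnected)

1. pcb@(0, 0, 0) [+x clear] — {pcb}
2. duct@(0, 0, -2) — no placed neighbour ⇒ disconnected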